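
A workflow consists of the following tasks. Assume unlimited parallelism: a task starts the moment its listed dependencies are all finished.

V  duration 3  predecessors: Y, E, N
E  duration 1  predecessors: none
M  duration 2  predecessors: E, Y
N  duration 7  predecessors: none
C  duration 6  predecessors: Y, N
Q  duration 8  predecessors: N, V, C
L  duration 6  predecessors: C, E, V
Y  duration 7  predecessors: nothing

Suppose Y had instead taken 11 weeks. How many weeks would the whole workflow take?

Baseline: Y→C→Q = 7+6+8 = 21 → 21 weeks.
Since Y is critical, the +4 change carries straight to that chain (now 25 weeks).
The critical path is still Y→C→Q; finish is now 25 weeks.

25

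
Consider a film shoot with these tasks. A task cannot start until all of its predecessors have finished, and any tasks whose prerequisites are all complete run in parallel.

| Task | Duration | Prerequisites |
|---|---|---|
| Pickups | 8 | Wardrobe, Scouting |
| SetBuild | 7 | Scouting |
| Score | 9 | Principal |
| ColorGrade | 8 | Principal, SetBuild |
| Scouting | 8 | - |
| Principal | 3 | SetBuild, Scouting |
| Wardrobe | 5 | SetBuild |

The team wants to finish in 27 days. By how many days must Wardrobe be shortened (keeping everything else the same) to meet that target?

Current finish: 28 days; target: 27.
Wardrobe is on every critical path, so each day cut from Wardrobe cuts the finish by one (this holds down to a finish of 27).
Need 28 − 27 = 1 day off Wardrobe → Wardrobe becomes 4 days, finish becomes 27.

1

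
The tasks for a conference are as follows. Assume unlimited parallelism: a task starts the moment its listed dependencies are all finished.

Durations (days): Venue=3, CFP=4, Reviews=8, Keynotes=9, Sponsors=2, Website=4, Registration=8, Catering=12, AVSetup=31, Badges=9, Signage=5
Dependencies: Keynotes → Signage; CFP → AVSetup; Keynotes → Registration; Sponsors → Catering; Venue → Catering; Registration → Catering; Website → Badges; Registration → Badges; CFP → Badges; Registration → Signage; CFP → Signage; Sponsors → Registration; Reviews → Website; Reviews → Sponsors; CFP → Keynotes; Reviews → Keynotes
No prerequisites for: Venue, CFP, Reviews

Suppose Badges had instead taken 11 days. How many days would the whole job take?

Baseline: Reviews→Keynotes→Registration→Catering = 8+9+8+12 = 37 → 37 days.
Badges has 3 days of float (longest path through it is 34).
The critical path is still Reviews→Keynotes→Registration→Catering; finish is now 37 days.

37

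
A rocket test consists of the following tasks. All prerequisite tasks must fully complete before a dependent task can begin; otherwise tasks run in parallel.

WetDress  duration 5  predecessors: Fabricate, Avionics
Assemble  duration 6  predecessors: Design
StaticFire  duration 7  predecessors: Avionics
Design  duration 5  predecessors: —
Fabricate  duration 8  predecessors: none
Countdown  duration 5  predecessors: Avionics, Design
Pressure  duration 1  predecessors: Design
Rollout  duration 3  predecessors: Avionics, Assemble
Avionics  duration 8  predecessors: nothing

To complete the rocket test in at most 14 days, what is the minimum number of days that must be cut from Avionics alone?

1

Current finish: 15 days; target: 14.
Avionics is on every critical path, so each day cut from Avionics cuts the finish by one (this holds down to a finish of 14).
Need 15 − 14 = 1 day off Avionics → Avionics becomes 7 days, finish becomes 14.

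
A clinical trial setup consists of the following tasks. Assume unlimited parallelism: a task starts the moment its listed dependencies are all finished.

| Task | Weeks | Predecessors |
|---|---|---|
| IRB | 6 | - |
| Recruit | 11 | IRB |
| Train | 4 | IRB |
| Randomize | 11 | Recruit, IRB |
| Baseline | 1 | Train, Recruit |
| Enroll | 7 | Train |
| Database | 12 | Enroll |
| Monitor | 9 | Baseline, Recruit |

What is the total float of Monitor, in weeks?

2

Critical path: IRB→Train→Enroll→Database = 6+4+7+12 = 29, so the finish is 29 weeks.
Longest path through Monitor: 27 weeks (earliest finish 27, latest finish 29).
Slack of Monitor = 20 − 18 = 2 weeks.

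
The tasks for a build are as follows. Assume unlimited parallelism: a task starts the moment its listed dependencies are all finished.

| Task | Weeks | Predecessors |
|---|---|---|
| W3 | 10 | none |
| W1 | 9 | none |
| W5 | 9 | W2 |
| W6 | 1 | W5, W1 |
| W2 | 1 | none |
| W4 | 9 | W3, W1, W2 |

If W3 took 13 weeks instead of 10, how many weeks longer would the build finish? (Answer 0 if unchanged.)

The binding path is W3→W4 = 10+9 = 19; finish at 19 weeks.
W3 lies on that path, so at 13 weeks the path becomes 22 weeks.
The critical path is still W3→W4; finish is now 22 weeks.
Change in finish: 22 − 19 = +3 weeks.

3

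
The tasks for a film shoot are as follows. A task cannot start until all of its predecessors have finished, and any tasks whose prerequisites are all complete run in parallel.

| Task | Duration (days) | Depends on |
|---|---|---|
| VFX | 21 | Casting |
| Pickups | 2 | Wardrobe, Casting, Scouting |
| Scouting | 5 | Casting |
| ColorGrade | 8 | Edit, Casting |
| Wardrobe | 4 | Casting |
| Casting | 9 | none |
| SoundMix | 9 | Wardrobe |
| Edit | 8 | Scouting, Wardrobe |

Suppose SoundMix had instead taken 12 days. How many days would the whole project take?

30

Actual critical path: Casting→Scouting→Edit→ColorGrade = 9+5+8+8 = 30 ⇒ 30 days.
SoundMix is off the critical path — its longest chain is 22 days, giving 8 of slack.
The critical path is still Casting→Scouting→Edit→ColorGrade; finish is now 30 days.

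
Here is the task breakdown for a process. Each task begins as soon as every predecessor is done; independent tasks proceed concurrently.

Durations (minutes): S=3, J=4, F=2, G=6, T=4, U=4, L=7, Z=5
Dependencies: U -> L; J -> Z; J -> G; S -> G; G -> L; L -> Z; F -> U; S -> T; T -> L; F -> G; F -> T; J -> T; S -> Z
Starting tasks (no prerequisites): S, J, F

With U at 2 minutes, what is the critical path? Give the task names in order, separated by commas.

Actual critical path: J→G→L→Z = 4+6+7+5 = 22 ⇒ 22 minutes.
U has 4 minutes of float (longest path through it is 18).
That remains the longest chain; total 22 minutes.

J, G, L, Z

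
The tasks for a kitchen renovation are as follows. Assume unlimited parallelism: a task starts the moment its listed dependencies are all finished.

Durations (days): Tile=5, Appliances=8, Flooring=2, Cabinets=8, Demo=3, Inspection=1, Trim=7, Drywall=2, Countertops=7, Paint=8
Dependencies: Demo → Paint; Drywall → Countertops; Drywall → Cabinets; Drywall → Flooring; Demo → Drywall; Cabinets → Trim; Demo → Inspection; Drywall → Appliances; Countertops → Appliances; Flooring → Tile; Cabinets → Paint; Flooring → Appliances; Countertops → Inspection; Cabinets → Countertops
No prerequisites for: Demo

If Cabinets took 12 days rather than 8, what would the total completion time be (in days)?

32

Baseline: Demo→Drywall→Cabinets→Countertops→Appliances = 3+2+8+7+8 = 28 → 28 days.
Cabinets lies on that path, so at 12 days the path becomes 32 days.
That remains the longest chain; total 32 days.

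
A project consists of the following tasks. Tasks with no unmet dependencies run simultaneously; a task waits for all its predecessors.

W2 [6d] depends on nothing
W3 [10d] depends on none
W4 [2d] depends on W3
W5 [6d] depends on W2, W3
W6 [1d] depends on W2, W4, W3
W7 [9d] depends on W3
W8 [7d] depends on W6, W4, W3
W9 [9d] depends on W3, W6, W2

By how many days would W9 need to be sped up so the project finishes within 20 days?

2

Current finish: 22 days; target: 20.
W9 is on every critical path, so each day cut from W9 cuts the finish by one (this holds down to a finish of 20).
Need 22 − 20 = 2 days off W9 → W9 becomes 7 days, finish becomes 20.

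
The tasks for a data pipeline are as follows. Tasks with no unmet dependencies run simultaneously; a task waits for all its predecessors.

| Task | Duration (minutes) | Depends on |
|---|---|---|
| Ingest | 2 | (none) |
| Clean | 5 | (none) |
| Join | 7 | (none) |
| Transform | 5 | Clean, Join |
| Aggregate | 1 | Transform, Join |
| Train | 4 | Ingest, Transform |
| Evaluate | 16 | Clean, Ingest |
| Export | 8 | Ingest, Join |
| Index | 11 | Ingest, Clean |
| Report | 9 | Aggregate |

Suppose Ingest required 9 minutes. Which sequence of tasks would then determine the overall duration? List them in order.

As given, the longest chain is Join→Transform→Aggregate→Report = 7+5+1+9 = 22, so the finish is 22 minutes.
Ingest has 4 minutes of float (longest path through it is 18).
The binding chain switches to Ingest→Evaluate = 9+16 = 25; finish 25 minutes.

Ingest, Evaluate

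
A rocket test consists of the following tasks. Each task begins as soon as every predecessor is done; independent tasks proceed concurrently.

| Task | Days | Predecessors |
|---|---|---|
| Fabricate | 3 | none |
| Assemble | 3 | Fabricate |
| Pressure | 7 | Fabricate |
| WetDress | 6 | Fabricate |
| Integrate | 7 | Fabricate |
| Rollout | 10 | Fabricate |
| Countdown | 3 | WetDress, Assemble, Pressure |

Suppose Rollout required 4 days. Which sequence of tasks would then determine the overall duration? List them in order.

Fabricate, Pressure, Countdown

As given, the longest chain is Fabricate→Rollout = 3+10 = 13, so the finish is 13 days.
Since Rollout is critical, the -6 change carries straight to that chain (now 7 days).
The binding chain switches to Fabricate→Pressure→Countdown = 3+7+3 = 13; finish 13 days.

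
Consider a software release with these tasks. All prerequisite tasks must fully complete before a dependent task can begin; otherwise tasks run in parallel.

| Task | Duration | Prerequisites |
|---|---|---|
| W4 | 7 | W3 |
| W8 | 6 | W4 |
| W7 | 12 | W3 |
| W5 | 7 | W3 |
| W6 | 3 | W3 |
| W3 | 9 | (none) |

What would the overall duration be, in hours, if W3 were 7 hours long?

20

Actual critical path: W3→W4→W8 = 9+7+6 = 22 ⇒ 22 hours.
Since W3 is critical, the -2 change carries straight to that chain (now 20 hours).
No other chain overtakes it, so the finish is 20 hours.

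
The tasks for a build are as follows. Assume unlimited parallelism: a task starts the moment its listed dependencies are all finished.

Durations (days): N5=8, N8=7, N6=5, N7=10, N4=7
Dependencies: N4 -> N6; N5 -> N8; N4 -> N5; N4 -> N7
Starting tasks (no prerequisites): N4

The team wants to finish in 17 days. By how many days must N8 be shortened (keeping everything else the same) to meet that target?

5

Current finish: 22 days; target: 17.
N8 is on every critical path, so each day cut from N8 cuts the finish by one (this holds down to a finish of 17).
Need 22 − 17 = 5 days off N8 → N8 becomes 2 days, finish becomes 17.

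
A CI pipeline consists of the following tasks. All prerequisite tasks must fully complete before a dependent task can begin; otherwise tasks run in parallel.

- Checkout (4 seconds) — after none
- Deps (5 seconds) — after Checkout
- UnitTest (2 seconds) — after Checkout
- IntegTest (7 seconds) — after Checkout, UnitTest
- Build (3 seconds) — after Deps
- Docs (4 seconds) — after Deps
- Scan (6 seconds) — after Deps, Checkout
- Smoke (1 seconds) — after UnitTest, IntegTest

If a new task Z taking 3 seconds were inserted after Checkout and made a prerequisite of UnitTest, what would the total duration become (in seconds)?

17

Originally the project takes 15 seconds.
With Z inserted, UnitTest now waits for max(Checkout, Z).
New critical path: Checkout→Z→UnitTest→IntegTest→Smoke = 4+3+2+7+1 = 17 ⇒ 17 seconds.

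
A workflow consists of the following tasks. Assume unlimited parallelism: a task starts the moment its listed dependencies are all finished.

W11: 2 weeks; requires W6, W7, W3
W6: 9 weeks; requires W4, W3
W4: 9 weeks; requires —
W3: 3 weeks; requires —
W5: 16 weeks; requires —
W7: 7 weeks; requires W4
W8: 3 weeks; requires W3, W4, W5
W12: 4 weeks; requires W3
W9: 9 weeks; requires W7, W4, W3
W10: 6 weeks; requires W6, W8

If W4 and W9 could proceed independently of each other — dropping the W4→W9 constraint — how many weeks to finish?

25

Before: longest chain W4→W7→W9 = 9+7+9 = 25, finish 25.
Dropping W4→W9 doesn't change W9's earliest start (16); another predecessor still binds.
The longest chain is now W4→W7→W9 = 9+7+9 = 25, so the job takes 25 weeks.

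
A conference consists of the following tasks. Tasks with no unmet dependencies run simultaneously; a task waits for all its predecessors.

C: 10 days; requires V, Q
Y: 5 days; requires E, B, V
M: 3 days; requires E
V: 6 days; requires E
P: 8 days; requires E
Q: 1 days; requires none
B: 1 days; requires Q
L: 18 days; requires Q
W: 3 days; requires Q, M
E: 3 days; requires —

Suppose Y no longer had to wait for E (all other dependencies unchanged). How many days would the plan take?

19

With the dependency in place, E→V→C = 3+6+10 = 19 sets the finish at 19 days.
Dropping E→Y doesn't change Y's earliest start (9); another predecessor still binds.
After: E→V→C = 3+6+10 = 19 → 19 days.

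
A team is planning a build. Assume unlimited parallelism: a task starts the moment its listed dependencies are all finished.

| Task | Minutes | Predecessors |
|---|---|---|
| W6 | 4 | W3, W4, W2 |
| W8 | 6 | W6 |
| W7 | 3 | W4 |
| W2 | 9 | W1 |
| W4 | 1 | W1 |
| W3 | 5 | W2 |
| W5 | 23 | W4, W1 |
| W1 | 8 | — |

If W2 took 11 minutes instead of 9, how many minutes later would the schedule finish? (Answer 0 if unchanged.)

2

Actual critical path: W1→W2→W3→W6→W8 = 8+9+5+4+6 = 32 ⇒ 32 minutes.
W2 is on the critical path; changing it to 11 makes that path 34 minutes.
That remains the longest chain; total 34 minutes.
Change in finish: 34 − 32 = +2 minutes.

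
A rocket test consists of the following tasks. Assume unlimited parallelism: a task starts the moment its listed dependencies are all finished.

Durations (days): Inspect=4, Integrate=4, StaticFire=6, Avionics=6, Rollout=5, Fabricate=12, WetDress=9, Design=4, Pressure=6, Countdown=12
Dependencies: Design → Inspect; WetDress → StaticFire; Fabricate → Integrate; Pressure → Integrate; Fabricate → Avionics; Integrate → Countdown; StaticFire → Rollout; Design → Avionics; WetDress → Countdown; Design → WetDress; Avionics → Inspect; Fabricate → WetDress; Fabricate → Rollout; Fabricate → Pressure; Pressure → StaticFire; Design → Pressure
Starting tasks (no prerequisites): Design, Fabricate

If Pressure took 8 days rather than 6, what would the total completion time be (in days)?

36

Actual critical path: Fabricate→Pressure→Integrate→Countdown = 12+6+4+12 = 34 ⇒ 34 days.
Pressure is on the critical path; changing it to 8 makes that path 36 days.
That remains the longest chain; total 36 days.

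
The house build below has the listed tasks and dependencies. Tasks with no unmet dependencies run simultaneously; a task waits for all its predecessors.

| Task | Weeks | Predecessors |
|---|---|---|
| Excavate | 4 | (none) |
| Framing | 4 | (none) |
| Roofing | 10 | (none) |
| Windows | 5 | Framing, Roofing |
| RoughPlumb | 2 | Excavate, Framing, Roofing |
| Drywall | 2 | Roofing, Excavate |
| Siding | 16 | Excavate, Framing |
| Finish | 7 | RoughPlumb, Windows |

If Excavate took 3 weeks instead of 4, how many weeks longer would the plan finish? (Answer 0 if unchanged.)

0

The binding path is Roofing→Windows→Finish = 10+5+7 = 22; finish at 22 weeks.
Excavate has 2 weeks of float (longest path through it is 20).
The critical path is still Roofing→Windows→Finish; finish is now 22 weeks.
Change in finish: 22 − 22 = +0 weeks.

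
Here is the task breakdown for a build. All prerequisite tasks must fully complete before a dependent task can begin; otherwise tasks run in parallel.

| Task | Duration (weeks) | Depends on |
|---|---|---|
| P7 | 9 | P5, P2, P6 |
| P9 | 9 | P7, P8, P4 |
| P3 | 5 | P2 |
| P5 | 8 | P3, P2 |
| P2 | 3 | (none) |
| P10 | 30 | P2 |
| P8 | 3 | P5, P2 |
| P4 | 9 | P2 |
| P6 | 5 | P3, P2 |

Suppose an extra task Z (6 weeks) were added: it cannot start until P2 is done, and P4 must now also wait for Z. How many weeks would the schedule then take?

34

Originally the schedule takes 34 weeks.
With Z inserted, P4 now waits for max(P2, Z).
New critical path: P2→P3→P5→P7→P9 = 3+5+8+9+9 = 34 ⇒ 34 weeks.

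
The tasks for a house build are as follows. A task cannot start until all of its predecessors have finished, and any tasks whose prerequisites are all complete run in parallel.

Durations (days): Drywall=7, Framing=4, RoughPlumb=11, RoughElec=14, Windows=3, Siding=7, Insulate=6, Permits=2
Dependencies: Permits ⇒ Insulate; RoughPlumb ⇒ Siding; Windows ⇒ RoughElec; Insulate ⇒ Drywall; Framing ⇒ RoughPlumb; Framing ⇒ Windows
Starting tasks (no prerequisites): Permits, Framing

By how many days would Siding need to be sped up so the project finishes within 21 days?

1

Current finish: 22 days; target: 21.
Siding is on every critical path, so each day cut from Siding cuts the finish by one (this holds down to a finish of 21).
Need 22 − 21 = 1 day off Siding → Siding becomes 6 days, finish becomes 21.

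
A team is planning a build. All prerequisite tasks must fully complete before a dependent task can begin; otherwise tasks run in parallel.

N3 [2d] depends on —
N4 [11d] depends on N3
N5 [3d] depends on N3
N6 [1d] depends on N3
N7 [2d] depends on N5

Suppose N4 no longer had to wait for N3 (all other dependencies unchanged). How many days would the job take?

11

Original critical path: N3→N4 = 2+11 = 13 ⇒ 13 days.
Without N3→N4, N4's earliest start moves from 2 to 0.
New critical path: N4 = 11 = 11 ⇒ 11 days.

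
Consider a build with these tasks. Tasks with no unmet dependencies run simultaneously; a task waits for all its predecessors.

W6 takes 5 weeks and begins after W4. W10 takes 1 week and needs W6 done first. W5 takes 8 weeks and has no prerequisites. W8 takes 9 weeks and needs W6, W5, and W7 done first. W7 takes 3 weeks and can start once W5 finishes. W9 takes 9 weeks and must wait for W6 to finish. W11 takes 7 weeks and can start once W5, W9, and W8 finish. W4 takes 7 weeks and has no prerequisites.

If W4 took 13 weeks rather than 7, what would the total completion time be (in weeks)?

Actual critical path: W4→W6→W8→W11 = 7+5+9+7 = 28 ⇒ 28 weeks.
W4 lies on that path, so at 13 weeks the path becomes 34 weeks.
No other chain overtakes it, so the finish is 34 weeks.

34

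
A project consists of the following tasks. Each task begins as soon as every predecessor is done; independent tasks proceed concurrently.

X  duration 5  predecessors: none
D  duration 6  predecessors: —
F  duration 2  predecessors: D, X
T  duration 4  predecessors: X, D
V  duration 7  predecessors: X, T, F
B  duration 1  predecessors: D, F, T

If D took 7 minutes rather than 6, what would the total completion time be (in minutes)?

The binding path is D→T→V = 6+4+7 = 17; finish at 17 minutes.
D is on the critical path; changing it to 7 makes that path 18 minutes.
The critical path is still D→T→V; finish is now 18 minutes.

18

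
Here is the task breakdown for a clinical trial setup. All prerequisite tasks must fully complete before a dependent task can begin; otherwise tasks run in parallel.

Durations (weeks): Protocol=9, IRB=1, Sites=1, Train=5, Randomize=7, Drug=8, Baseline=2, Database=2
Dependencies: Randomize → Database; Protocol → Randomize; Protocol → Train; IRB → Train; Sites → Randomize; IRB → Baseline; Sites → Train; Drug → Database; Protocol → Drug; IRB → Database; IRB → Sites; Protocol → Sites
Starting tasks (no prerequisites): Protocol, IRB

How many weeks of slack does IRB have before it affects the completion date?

8

The longest chain is Protocol→Sites→Randomize→Database = 9+1+7+2 = 19; overall finish 19 weeks.
Longest path through IRB: 11 weeks (earliest finish 1, latest finish 9).
Float = 19 − 11 = 8.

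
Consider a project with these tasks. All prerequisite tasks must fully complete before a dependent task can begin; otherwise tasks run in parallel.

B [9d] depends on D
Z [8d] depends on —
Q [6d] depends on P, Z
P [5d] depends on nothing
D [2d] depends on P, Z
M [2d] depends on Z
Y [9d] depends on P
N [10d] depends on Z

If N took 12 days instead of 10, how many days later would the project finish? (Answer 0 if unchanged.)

As given, the longest chain is Z→D→B = 8+2+9 = 19, so the finish is 19 days.
N is off the critical path — its longest chain is 18 days, giving 1 of slack.
The binding chain switches to Z→N = 8+12 = 20; finish 20 days.
Change in finish: 20 − 19 = +1 days.

1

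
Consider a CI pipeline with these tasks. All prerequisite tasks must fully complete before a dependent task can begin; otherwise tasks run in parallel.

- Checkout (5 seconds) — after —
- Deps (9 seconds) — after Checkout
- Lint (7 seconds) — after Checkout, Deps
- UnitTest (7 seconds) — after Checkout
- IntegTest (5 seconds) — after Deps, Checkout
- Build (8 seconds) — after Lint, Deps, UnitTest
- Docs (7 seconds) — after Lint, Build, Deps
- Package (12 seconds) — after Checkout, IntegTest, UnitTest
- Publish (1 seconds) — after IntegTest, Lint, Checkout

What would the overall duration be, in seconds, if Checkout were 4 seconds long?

The binding path is Checkout→Deps→Lint→Build→Docs = 5+9+7+8+7 = 36; finish at 36 seconds.
Checkout lies on that path, so at 4 seconds the path becomes 35 seconds.
The critical path is still Checkout→Deps→Lint→Build→Docs; finish is now 35 seconds.

35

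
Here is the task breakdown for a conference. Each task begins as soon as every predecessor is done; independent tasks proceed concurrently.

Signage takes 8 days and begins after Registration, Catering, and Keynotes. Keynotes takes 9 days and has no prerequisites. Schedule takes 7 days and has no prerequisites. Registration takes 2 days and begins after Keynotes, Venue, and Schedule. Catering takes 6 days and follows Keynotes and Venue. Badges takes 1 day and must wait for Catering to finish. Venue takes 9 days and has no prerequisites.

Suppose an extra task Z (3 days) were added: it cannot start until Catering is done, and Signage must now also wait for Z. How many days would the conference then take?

26

Originally the conference takes 23 days.
With Z inserted, Signage now waits for max(Registration, Catering, Keynotes, Z).
New critical path: Venue→Catering→Z→Signage = 9+6+3+8 = 26 ⇒ 26 days.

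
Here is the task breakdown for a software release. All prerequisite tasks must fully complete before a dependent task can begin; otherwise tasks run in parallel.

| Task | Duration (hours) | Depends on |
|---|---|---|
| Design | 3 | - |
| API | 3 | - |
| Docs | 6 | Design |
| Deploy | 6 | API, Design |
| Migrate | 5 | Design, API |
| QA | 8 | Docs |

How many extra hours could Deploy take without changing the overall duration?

8

Critical path: Design→Docs→QA = 3+6+8 = 17, so the finish is 17 hours.
The longest chain containing Deploy totals 9 hours.
So Deploy can slip 17 − 9 = 8 hours.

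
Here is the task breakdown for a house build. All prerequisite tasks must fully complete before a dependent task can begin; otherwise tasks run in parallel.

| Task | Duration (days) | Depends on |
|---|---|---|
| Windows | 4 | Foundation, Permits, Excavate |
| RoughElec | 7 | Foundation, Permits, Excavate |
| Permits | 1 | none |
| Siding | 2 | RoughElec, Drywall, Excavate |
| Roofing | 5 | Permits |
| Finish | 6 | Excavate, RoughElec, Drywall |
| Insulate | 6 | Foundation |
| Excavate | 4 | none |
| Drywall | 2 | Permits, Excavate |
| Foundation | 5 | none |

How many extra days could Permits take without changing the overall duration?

4

The longest chain is Foundation→RoughElec→Finish = 5+7+6 = 18; overall finish 18 days.
The longest chain containing Permits totals 14 days.
Slack of Permits = 4 − 0 = 4 days.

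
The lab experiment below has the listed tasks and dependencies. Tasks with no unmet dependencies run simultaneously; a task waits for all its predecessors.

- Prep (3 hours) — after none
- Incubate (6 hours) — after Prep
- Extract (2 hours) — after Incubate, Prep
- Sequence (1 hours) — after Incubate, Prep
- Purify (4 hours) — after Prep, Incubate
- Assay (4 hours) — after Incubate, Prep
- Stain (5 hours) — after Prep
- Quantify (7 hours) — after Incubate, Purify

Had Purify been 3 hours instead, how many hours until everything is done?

Actual critical path: Prep→Incubate→Purify→Quantify = 3+6+4+7 = 20 ⇒ 20 hours.
Purify lies on that path, so at 3 hours the path becomes 19 hours.
The critical path is still Prep→Incubate→Purify→Quantify; finish is now 19 hours.

19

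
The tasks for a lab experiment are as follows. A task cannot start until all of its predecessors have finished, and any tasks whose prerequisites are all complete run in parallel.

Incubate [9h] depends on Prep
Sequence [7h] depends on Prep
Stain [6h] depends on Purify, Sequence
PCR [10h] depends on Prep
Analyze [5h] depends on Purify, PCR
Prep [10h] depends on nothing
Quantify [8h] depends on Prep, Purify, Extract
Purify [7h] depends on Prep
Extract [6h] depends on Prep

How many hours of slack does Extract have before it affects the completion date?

1

Prep→PCR→Analyze = 10+10+5 = 25 sets the makespan at 25 hours.
Longest path through Extract: 24 hours (earliest finish 16, latest finish 17).
So Extract can slip 17 − 16 = 1 hour.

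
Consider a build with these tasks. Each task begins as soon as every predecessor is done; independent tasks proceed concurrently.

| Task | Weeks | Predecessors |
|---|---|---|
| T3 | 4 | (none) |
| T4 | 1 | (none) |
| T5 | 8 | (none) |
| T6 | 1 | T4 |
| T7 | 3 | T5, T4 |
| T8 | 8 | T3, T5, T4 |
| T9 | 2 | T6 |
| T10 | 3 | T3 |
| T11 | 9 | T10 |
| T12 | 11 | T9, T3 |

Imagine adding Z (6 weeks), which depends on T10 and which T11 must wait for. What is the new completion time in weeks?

22

Originally the build takes 16 weeks.
With Z inserted, T11 now waits for max(T10, Z).
New critical path: T3→T10→Z→T11 = 4+3+6+9 = 22 ⇒ 22 weeks.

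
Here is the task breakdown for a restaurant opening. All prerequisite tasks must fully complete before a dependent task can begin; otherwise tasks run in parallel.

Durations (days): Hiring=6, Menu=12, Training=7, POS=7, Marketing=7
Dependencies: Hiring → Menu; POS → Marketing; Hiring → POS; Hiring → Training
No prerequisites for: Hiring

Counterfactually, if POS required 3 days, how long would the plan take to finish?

18

The binding path is Hiring→POS→Marketing = 6+7+7 = 20; finish at 20 days.
POS lies on that path, so at 3 days the path becomes 16 days.
Now Hiring→Menu = 6+12 = 18 is longest, so the finish becomes 18 days.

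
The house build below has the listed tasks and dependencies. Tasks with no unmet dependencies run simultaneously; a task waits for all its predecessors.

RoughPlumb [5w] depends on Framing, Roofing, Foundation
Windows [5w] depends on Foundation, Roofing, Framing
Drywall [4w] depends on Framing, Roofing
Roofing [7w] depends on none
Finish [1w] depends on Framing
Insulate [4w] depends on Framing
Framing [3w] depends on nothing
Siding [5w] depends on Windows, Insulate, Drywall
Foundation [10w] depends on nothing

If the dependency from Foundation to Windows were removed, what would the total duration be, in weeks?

17

Before: longest chain Foundation→Windows→Siding = 10+5+5 = 20, finish 20.
Without Foundation→Windows, Windows's earliest start moves from 10 to 7.
After: Roofing→Windows→Siding = 7+5+5 = 17 → 17 weeks.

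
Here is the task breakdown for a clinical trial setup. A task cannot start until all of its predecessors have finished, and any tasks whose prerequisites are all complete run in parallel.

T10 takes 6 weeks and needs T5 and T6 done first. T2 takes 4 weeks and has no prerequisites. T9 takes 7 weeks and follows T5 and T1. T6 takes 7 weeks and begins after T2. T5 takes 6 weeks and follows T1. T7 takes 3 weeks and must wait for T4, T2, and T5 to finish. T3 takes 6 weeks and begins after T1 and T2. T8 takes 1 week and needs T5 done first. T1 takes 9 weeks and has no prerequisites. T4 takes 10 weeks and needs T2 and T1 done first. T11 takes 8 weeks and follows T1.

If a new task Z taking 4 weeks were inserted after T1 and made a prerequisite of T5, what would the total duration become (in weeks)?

26

Originally the plan takes 22 weeks.
With Z inserted, T5 now waits for max(T1, Z).
New critical path: T1→Z→T5→T9 = 9+4+6+7 = 26 ⇒ 26 weeks.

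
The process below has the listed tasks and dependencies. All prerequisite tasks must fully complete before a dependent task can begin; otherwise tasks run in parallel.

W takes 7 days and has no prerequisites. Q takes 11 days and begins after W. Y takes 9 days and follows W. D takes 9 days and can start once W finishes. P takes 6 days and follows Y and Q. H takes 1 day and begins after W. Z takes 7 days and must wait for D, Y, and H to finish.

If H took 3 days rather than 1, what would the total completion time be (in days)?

Baseline: W→Q→P = 7+11+6 = 24 → 24 days.
The longest path through H is only 15 days, so H has float 9.
That remains the longest chain; total 24 days.

24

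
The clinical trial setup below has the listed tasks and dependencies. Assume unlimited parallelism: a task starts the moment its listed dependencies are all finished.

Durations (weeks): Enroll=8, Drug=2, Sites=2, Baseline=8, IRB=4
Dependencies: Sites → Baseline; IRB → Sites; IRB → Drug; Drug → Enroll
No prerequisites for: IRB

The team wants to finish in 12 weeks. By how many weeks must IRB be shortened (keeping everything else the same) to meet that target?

Current finish: 14 weeks; target: 12.
IRB is on every critical path, so each week cut from IRB cuts the finish by one (this holds down to a finish of 11).
Need 14 − 12 = 2 weeks off IRB → IRB becomes 2 weeks, finish becomes 12.

2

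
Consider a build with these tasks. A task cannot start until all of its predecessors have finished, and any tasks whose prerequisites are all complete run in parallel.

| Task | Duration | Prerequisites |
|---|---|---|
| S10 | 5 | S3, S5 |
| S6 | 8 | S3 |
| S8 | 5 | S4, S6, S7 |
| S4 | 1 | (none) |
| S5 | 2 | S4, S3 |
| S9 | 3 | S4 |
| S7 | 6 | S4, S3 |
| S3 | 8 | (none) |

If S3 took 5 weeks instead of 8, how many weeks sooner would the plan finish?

The binding path is S3→S6→S8 = 8+8+5 = 21; finish at 21 weeks.
S3 is on the critical path; changing it to 5 makes that path 18 weeks.
That remains the longest chain; total 18 weeks.
Change in finish: 18 − 21 = -3 weeks.

3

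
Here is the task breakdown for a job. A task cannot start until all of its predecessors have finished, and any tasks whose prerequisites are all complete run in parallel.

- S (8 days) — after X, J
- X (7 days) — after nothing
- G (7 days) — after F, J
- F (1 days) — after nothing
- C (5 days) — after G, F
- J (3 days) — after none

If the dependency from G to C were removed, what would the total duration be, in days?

Before: longest chain J→G→C = 3+7+5 = 15, finish 15.
Without G→C, C's earliest start moves from 10 to 1.
After: X→S = 7+8 = 15 → 15 days.

15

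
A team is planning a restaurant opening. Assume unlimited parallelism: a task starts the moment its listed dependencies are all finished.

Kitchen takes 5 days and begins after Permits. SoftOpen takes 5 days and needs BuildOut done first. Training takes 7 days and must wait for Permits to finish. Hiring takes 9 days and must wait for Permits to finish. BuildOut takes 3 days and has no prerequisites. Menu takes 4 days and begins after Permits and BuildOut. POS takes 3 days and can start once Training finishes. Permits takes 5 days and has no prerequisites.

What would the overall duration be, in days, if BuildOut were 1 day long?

15

Critical path before the change: Permits→Training→POS = 5+7+3 = 15 giving 15 days.
BuildOut is off the critical path — its longest chain is 8 days, giving 7 of slack.
No other chain overtakes it, so the finish is 15 days.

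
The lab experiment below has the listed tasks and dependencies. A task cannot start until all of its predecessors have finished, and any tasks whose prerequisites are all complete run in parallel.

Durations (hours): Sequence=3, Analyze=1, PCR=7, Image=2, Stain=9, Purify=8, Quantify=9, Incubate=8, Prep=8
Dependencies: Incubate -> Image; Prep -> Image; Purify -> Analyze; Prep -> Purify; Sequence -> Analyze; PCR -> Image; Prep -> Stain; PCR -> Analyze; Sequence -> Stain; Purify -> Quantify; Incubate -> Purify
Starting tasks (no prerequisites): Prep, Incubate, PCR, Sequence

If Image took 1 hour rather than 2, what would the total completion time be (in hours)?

25

The binding path is Prep→Purify→Quantify = 8+8+9 = 25; finish at 25 hours.
The longest path through Image is only 10 hours, so Image has float 15.
That remains the longest chain; total 25 hours.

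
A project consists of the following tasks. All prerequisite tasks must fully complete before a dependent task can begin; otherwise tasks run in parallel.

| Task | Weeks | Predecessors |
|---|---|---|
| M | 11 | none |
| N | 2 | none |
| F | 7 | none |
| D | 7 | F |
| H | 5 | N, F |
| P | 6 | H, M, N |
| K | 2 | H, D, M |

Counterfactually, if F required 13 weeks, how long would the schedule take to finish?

24

As given, the longest chain is F→H→P = 7+5+6 = 18, so the finish is 18 weeks.
F is on the critical path; changing it to 13 makes that path 24 weeks.
That remains the longest chain; total 24 weeks.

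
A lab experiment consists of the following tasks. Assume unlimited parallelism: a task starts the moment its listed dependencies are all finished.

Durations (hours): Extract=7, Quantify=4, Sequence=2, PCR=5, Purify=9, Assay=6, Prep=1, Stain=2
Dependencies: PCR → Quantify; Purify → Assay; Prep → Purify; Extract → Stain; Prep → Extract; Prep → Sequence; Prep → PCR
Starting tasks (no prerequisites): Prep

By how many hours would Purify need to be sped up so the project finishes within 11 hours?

5

Current finish: 16 hours; target: 11.
Purify is on every critical path, so each hour cut from Purify cuts the finish by one (this holds down to a finish of 10).
Need 16 − 11 = 5 hours off Purify → Purify becomes 4 hours, finish becomes 11.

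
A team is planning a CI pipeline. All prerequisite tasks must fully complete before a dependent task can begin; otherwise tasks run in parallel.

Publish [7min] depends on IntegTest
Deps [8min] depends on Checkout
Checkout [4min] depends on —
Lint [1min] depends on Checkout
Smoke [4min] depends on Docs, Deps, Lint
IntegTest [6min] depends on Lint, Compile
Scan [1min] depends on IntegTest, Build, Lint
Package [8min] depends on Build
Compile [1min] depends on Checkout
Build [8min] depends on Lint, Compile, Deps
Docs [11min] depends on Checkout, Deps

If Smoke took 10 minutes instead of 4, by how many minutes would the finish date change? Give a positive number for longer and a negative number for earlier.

Actual critical path: Checkout→Deps→Build→Package = 4+8+8+8 = 28 ⇒ 28 minutes.
The longest path through Smoke is only 27 minutes, so Smoke has float 1.
The binding chain switches to Checkout→Deps→Docs→Smoke = 4+8+11+10 = 33; finish 33 minutes.
Change in finish: 33 − 28 = +5 minutes.

5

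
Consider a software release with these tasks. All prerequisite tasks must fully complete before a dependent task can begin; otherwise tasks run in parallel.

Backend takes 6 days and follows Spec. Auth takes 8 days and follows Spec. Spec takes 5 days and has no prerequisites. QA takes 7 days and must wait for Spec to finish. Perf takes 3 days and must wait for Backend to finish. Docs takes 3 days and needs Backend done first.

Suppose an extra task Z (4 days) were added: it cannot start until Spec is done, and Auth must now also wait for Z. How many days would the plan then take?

17

Originally the plan takes 14 days.
With Z inserted, Auth now waits for max(Spec, Z).
New critical path: Spec→Z→Auth = 5+4+8 = 17 ⇒ 17 days.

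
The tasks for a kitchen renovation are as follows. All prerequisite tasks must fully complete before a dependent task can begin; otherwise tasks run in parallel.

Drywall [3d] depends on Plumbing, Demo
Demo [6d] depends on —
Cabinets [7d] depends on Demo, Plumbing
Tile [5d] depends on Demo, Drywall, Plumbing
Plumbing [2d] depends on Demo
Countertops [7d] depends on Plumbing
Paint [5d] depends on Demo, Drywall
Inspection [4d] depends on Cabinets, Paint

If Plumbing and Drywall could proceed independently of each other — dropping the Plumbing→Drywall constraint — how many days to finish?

With the dependency in place, Demo→Plumbing→Drywall→Paint→Inspection = 6+2+3+5+4 = 20 sets the finish at 20 days.
Without Plumbing→Drywall, Drywall's earliest start moves from 8 to 6.
The longest chain is now Demo→Plumbing→Cabinets→Inspection = 6+2+7+4 = 19, so the schedule takes 19 days.

19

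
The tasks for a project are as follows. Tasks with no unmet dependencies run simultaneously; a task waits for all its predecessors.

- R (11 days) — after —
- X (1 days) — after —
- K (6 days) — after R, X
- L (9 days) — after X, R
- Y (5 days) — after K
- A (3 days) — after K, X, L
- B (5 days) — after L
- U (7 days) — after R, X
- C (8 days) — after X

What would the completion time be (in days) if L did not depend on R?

Before: longest chain R→L→B = 11+9+5 = 25, finish 25.
Without R→L, L's earliest start moves from 11 to 1.
After: R→K→Y = 11+6+5 = 22 → 22 days.

22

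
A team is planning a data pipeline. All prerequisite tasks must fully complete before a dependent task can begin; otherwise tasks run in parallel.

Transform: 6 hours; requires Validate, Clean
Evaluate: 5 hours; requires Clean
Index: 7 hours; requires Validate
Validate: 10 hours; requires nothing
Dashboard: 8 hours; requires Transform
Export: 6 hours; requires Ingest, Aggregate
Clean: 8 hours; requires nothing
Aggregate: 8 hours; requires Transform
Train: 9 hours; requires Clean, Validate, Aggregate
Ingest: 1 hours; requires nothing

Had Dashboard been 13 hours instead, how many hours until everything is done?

As given, the longest chain is Validate→Transform→Aggregate→Train = 10+6+8+9 = 33, so the finish is 33 hours.
Dashboard is off the critical path — its longest chain is 24 hours, giving 9 of slack.
No other chain overtakes it, so the finish is 33 hours.

33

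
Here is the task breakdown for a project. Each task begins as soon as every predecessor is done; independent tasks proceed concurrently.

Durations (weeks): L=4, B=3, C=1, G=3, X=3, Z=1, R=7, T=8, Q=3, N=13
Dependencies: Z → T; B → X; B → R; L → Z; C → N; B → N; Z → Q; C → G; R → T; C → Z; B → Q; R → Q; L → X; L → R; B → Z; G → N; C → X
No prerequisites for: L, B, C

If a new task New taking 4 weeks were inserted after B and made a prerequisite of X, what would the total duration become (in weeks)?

Originally the project takes 19 weeks.
With New inserted, X now waits for max(L, C, B, New).
New critical path: L→R→T = 4+7+8 = 19 ⇒ 19 weeks.

19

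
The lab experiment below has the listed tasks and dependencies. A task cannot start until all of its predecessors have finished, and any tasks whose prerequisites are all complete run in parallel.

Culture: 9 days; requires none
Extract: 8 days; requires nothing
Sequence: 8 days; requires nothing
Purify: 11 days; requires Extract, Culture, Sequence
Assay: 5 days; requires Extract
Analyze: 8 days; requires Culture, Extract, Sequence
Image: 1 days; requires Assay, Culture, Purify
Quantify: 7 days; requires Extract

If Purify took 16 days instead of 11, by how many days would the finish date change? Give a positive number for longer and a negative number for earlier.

5

As given, the longest chain is Culture→Purify→Image = 9+11+1 = 21, so the finish is 21 days.
Purify lies on that path, so at 16 days the path becomes 26 days.
That remains the longest chain; total 26 days.
Change in finish: 26 − 21 = +5 days.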